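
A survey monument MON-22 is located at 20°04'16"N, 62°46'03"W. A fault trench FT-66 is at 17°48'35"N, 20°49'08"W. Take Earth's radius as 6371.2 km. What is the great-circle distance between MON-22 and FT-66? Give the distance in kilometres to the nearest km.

4408 km

MON-22: φ = +20.07111°, λ = -62.76750°
FT-66: φ = +17.80972°, λ = -20.81889°
Δφ = -2.2614°,  Δλ = 41.9486°
a = sin²(Δφ/2) + cos φ₁ cos φ₂ sin²(Δλ/2) = 0.114968
c = 2·arcsin(√a) = 0.691856 rad = 39.6404°
d = R·c = 6371.2 × 0.691856 = 4408.0 km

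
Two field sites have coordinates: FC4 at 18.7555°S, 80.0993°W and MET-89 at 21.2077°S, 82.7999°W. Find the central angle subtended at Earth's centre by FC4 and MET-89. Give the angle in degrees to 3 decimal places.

3.529°

Δφ = -2.4522°,  Δλ = -2.7006°
a = sin²(Δφ/2) + cos φ₁ cos φ₂ sin²(Δλ/2) = 0.000948
c = 2·arcsin(√a) = 0.061592 rad = 3.5289°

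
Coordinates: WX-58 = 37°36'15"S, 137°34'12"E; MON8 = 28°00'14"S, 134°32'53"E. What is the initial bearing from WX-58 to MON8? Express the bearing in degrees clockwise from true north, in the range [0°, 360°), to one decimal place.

344.3°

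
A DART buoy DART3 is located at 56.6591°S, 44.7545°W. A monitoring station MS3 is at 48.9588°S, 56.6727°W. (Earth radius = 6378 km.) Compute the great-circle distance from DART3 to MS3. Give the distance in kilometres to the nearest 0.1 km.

1170.6 km

Δφ = 7.7003°,  Δλ = -11.9182°
a = sin²(Δφ/2) + cos φ₁ cos φ₂ sin²(Δλ/2) = 0.008398
c = 2·arcsin(√a) = 0.183543 rad = 10.5163°
d = R·c = 6378 × 0.183543 = 1170.6 km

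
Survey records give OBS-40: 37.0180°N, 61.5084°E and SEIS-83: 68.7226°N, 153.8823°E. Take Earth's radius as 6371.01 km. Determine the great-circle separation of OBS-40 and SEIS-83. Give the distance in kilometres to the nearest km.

Δφ = 31.7046°,  Δλ = 92.3739°
a = sin²(Δφ/2) + cos φ₁ cos φ₂ sin²(Δλ/2) = 0.225488
c = 2·arcsin(√a) = 0.989600 rad = 56.6999°
d = R·c = 6371.01 × 0.989600 = 6304.8 km

6305 km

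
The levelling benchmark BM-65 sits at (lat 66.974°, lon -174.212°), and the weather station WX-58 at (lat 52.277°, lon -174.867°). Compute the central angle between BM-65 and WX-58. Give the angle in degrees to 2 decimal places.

14.70°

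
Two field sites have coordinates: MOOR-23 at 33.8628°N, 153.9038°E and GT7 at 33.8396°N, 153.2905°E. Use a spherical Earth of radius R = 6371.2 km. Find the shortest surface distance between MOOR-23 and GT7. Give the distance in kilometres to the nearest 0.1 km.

56.7 km

Δφ = -0.0232°,  Δλ = -0.6133°
a = sin²(Δφ/2) + cos φ₁ cos φ₂ sin²(Δλ/2) = 0.000020
c = 2·arcsin(√a) = 0.008899 rad = 0.5099°
d = R·c = 6371.2 × 0.008899 = 56.7 km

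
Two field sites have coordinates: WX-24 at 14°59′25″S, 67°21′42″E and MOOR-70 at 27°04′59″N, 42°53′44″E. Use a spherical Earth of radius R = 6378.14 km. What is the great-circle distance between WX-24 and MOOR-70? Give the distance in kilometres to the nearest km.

5378 km

WX-24: φ = -14.99028°, λ = +67.36167°
MOOR-70: φ = +27.08306°, λ = +42.89556°
Δφ = 42.0733°,  Δλ = -24.4661°
a = sin²(Δφ/2) + cos φ₁ cos φ₂ sin²(Δλ/2) = 0.167470
c = 2·arcsin(√a) = 0.843221 rad = 48.3130°
d = R·c = 6378.14 × 0.843221 = 5378.2 km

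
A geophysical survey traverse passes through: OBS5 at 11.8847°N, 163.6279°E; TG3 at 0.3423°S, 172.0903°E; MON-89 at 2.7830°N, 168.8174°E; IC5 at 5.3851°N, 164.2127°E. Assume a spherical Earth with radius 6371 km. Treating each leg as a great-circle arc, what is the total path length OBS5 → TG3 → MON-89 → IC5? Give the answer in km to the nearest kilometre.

OBS5→TG3: c = 0.258938 rad, d = 1649.69 km
TG3→MON-89: c = 0.078969 rad, d = 503.11 km
MON-89→IC5: c = 0.092128 rad, d = 586.95 km
Total = 1649.69 + 503.11 + 586.95 = 2739.75 km

2740 km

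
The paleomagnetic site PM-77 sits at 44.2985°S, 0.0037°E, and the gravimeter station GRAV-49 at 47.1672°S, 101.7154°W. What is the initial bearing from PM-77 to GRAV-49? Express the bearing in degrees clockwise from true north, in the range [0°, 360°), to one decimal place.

227.0°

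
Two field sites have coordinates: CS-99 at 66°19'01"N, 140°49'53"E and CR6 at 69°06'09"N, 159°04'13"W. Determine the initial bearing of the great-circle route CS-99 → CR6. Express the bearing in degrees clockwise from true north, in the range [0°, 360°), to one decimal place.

55.5°

CS-99: φ = +66.31694°, λ = +140.83139°
CR6: φ = +69.10250°, λ = -159.07028°
Δλ = 60.0983°
y = sin Δλ · cos φ₂ = 0.309215
x = cos φ₁ sin φ₂ − sin φ₁ cos φ₂ cos Δλ = 0.212412
θ = atan2(y, x) = 55.5132° → 55.5132° (mod 360°)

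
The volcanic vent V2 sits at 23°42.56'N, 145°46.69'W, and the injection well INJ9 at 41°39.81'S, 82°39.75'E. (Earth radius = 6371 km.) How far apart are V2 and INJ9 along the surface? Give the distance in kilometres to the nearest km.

15138 km

V2: φ = +23.70933°, λ = -145.77817°
INJ9: φ = -41.66350°, λ = +82.66250°
Δφ = -65.3728°,  Δλ = -131.5593°
a = sin²(Δφ/2) + cos φ₁ cos φ₂ sin²(Δλ/2) = 0.860532
c = 2·arcsin(√a) = 2.376132 rad = 136.1423°
d = R·c = 6371 × 2.376132 = 15138.3 km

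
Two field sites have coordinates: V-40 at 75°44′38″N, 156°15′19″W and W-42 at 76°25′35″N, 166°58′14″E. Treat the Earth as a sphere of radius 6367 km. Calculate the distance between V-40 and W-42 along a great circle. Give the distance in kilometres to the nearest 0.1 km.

V-40: φ = +75.74389°, λ = -156.25528°
W-42: φ = +76.42639°, λ = +166.97056°
Δφ = 0.6825°,  Δλ = -36.7742°
a = sin²(Δφ/2) + cos φ₁ cos φ₂ sin²(Δλ/2) = 0.005786
c = 2·arcsin(√a) = 0.152279 rad = 8.7250°
d = R·c = 6367 × 0.152279 = 969.6 km

969.6 km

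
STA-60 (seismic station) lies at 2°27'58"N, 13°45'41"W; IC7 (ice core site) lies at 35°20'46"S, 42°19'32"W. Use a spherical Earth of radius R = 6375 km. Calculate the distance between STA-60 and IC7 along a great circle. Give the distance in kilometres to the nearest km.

STA-60: φ = +2.46611°, λ = -13.76139°
IC7: φ = -35.34611°, λ = -42.32556°
Δφ = -37.8122°,  Δλ = -28.5642°
a = sin²(Δφ/2) + cos φ₁ cos φ₂ sin²(Δλ/2) = 0.154583
c = 2·arcsin(√a) = 0.808154 rad = 46.3038°
d = R·c = 6375 × 0.808154 = 5152.0 km

5152 km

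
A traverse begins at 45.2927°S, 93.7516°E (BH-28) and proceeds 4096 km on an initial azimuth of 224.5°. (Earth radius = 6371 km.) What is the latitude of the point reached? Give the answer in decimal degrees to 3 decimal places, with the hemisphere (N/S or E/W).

60.417°S

δ = d/R = 4096/6371 = 0.642913 rad
φ₂ = arcsin(sin φ₁ cos δ + cos φ₁ sin δ cos θ)
   = arcsin(-0.71071·0.80035 + 0.70349·0.59953·-0.71325) = -60.41673°
λ₂ = λ₁ + atan2(sin θ sin δ cos φ₁, cos δ − sin φ₁ sin φ₂) = 35.41168°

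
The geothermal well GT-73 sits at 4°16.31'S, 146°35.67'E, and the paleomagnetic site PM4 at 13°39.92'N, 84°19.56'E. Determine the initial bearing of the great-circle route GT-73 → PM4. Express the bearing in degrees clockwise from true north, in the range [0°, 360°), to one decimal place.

287.4°

GT-73: φ = -4.27183°, λ = +146.59450°
PM4: φ = +13.66533°, λ = +84.32600°
Δλ = -62.2685°
y = sin Δλ · cos φ₂ = -0.860082
x = cos φ₁ sin φ₂ − sin φ₁ cos φ₂ cos Δλ = 0.269274
θ = atan2(y, x) = -72.6157° → 287.3843° (mod 360°)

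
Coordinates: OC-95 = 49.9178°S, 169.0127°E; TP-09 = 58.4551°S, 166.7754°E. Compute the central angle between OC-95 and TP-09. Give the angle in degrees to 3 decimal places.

8.636°

Δφ = -8.5373°,  Δλ = -2.2373°
a = sin²(Δφ/2) + cos φ₁ cos φ₂ sin²(Δλ/2) = 0.005669
c = 2·arcsin(√a) = 0.150724 rad = 8.6358°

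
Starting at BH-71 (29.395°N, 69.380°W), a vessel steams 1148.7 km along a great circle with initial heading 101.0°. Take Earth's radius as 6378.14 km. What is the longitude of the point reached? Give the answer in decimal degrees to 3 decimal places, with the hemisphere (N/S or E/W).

δ = d/R = 1148.7/6378.14 = 0.180100 rad
φ₂ = arcsin(sin φ₁ cos δ + cos φ₁ sin δ cos θ)
   = arcsin(0.49083·0.98383 + 0.87126·0.17913·-0.19081) = 26.94341°
λ₂ = λ₁ + atan2(sin θ sin δ cos φ₁, cos δ − sin φ₁ sin φ₂) = -58.00400°

58.004°W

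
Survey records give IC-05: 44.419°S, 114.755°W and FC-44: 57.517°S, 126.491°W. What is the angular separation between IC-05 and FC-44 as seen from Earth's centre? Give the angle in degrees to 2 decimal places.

Δφ = -13.0980°,  Δλ = -11.7360°
a = sin²(Δφ/2) + cos φ₁ cos φ₂ sin²(Δλ/2) = 0.017017
c = 2·arcsin(√a) = 0.261647 rad = 14.9913°

14.99°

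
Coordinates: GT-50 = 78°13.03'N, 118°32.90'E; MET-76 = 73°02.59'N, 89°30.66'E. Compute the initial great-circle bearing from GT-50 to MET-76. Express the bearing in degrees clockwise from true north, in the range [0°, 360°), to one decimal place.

249.0°

GT-50: φ = +78.21717°, λ = +118.54833°
MET-76: φ = +73.04317°, λ = +89.51100°
Δλ = -29.0373°
y = sin Δλ · cos φ₂ = -0.141561
x = cos φ₁ sin φ₂ − sin φ₁ cos φ₂ cos Δλ = -0.054294
θ = atan2(y, x) = -110.9835° → 249.0165° (mod 360°)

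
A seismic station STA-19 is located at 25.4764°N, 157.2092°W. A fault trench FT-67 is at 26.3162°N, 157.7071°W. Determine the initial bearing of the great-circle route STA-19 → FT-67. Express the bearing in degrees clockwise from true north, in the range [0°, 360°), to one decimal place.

332.0°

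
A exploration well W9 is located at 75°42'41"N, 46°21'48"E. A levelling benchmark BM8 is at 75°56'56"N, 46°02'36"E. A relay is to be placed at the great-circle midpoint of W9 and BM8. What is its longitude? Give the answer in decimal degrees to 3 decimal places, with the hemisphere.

W9: φ = +75.71139°, λ = +46.36333°
BM8: φ = +75.94889°, λ = +46.04333°
Bx = cos φ₂ cos Δλ = 0.242784,  By = cos φ₂ sin Δλ = -0.001356
φₘ = atan2(sin φ₁ + sin φ₂, √((cos φ₁ + Bx)² + By²)) = 75.83019°
λₘ = λ₁ + atan2(By, cos φ₁ + Bx) = 46.20465°

46.205°E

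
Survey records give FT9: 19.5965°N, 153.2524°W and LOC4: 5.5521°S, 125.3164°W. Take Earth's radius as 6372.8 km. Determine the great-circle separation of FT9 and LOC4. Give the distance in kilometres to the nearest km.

4144 km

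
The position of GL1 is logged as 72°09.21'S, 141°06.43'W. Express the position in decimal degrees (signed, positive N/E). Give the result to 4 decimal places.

lat: 72.1535° S → -72.1535°
lon: 141.1072° W → -141.1072°

-72.1535°, -141.1072°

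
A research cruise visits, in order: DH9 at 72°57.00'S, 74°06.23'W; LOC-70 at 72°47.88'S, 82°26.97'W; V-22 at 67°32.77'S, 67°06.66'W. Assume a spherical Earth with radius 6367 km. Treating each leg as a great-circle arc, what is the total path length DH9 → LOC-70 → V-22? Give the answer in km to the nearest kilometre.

DH9: φ = -72.95000°, λ = -74.10383°
LOC-70: φ = -72.79800°, λ = -82.44950°
V-22: φ = -67.54617°, λ = -67.11100°
DH9→LOC-70: c = 0.042940 rad, d = 273.40 km
LOC-70→V-22: c = 0.128318 rad, d = 817.00 km
Total = 273.40 + 817.00 = 1090.40 km

1090 km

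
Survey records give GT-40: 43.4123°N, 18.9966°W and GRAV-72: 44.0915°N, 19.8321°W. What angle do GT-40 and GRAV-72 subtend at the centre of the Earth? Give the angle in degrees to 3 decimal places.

Δφ = 0.6792°,  Δλ = -0.8355°
a = sin²(Δφ/2) + cos φ₁ cos φ₂ sin²(Δλ/2) = 0.000063
c = 2·arcsin(√a) = 0.015858 rad = 0.9086°

0.909°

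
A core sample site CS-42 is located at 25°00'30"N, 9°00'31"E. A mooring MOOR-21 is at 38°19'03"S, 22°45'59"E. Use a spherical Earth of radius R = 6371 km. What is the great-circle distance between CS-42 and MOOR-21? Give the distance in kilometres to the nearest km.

CS-42: φ = +25.00833°, λ = +9.00861°
MOOR-21: φ = -38.31750°, λ = +22.76639°
Δφ = -63.3258°,  Δλ = 13.7578°
a = sin²(Δφ/2) + cos φ₁ cos φ₂ sin²(Δλ/2) = 0.285742
c = 2·arcsin(√a) = 1.127946 rad = 64.6265°
d = R·c = 6371 × 1.127946 = 7186.1 km

7186 km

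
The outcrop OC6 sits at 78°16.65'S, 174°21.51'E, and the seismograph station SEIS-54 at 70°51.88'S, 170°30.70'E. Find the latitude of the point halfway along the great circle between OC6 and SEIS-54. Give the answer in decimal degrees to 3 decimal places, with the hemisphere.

OC6: φ = -78.27750°, λ = +174.35850°
SEIS-54: φ = -70.86467°, λ = +170.51167°
Bx = cos φ₂ cos Δλ = 0.327062,  By = cos φ₂ sin Δλ = -0.021992
φₘ = atan2(sin φ₁ + sin φ₂, √((cos φ₁ + Bx)² + By²)) = -74.57891°
λₘ = λ₁ + atan2(By, cos φ₁ + Bx) = 171.98346°

74.579°S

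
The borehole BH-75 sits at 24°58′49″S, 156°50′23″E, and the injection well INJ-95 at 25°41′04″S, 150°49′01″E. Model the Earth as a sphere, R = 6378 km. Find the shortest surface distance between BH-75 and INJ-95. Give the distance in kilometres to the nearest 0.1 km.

611.0 km

BH-75: φ = -24.98028°, λ = +156.83972°
INJ-95: φ = -25.68444°, λ = +150.81694°
Δφ = -0.7042°,  Δλ = -6.0228°
a = sin²(Δφ/2) + cos φ₁ cos φ₂ sin²(Δλ/2) = 0.002292
c = 2·arcsin(√a) = 0.095792 rad = 5.4885°
d = R·c = 6378 × 0.095792 = 611.0 km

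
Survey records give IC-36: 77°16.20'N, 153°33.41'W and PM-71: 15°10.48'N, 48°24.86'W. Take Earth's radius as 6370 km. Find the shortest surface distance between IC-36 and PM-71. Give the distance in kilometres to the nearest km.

IC-36: φ = +77.27000°, λ = -153.55683°
PM-71: φ = +15.17467°, λ = -48.41433°
Δφ = -62.0953°,  Δλ = 105.1425°
a = sin²(Δφ/2) + cos φ₁ cos φ₂ sin²(Δλ/2) = 0.400113
c = 2·arcsin(√a) = 1.369670 rad = 78.4763°
d = R·c = 6370 × 1.369670 = 8724.8 km

8725 km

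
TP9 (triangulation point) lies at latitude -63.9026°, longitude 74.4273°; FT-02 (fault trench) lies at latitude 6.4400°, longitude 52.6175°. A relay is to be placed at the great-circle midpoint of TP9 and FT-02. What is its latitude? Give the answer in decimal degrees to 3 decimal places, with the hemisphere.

Bx = cos φ₂ cos Δλ = 0.922564,  By = cos φ₂ sin Δλ = -0.369182
φₘ = atan2(sin φ₁ + sin φ₂, √((cos φ₁ + Bx)² + By²)) = -29.10624°
λₘ = λ₁ + atan2(By, cos φ₁ + Bx) = 59.26610°

29.106°S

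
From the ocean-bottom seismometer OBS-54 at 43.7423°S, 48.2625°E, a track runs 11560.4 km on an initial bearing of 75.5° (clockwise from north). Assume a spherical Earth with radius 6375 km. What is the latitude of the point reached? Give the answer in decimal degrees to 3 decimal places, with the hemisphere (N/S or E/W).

δ = d/R = 11560.4/6375 = 1.813396 rad
φ₂ = arcsin(sin φ₁ cos δ + cos φ₁ sin δ cos θ)
   = arcsin(-0.69142·-0.24023 + 0.72246·0.97072·0.25038) = 19.97978°
λ₂ = λ₁ + atan2(sin θ sin δ cos φ₁, cos δ − sin φ₁ sin φ₂) = 138.59820°

19.980°N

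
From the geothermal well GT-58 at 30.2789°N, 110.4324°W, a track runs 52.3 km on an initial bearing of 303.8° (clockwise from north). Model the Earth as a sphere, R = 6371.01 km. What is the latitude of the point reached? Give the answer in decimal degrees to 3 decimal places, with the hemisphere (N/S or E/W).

δ = d/R = 52.3/6371.01 = 0.008209 rad
φ₂ = arcsin(sin φ₁ cos δ + cos φ₁ sin δ cos θ)
   = arcsin(0.50421·0.99997 + 0.86358·0.00821·0.55630) = 30.53977°
λ₂ = λ₁ + atan2(sin θ sin δ cos φ₁, cos δ − sin φ₁ sin φ₂) = -110.88620°

30.540°N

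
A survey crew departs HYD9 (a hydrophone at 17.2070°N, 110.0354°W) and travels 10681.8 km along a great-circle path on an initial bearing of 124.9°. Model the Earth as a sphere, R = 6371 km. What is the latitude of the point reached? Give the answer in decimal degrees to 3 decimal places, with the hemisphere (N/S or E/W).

35.081°S

δ = d/R = 10681.8/6371 = 1.676628 rad
φ₂ = arcsin(sin φ₁ cos δ + cos φ₁ sin δ cos θ)
   = arcsin(0.29582·-0.10563 + 0.95524·0.99441·-0.57215) = -35.08068°
λ₂ = λ₁ + atan2(sin θ sin δ cos φ₁, cos δ − sin φ₁ sin φ₂) = -24.75980°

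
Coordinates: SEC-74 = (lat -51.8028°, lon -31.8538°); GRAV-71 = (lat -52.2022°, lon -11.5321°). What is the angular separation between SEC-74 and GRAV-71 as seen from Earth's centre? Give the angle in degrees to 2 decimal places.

Δφ = -0.3994°,  Δλ = 20.3217°
a = sin²(Δφ/2) + cos φ₁ cos φ₂ sin²(Δλ/2) = 0.011807
c = 2·arcsin(√a) = 0.217747 rad = 12.4760°

12.48°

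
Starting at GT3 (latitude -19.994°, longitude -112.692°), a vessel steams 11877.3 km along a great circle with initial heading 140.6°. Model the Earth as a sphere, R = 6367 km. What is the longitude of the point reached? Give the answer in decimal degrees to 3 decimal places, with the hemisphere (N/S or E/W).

δ = d/R = 11877.3/6367 = 1.865447 rad
φ₂ = arcsin(sin φ₁ cos δ + cos φ₁ sin δ cos θ)
   = arcsin(-0.34192·-0.29041 + 0.93973·0.95690·-0.77273) = -36.55320°
λ₂ = λ₁ + atan2(sin θ sin δ cos φ₁, cos δ − sin φ₁ sin φ₂) = 18.18667°

18.187°E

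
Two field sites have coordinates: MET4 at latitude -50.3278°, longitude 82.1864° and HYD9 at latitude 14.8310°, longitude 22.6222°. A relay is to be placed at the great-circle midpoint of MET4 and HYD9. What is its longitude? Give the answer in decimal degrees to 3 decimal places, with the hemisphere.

45.728°E

Bx = cos φ₂ cos Δλ = 0.489696,  By = cos φ₂ sin Δλ = -0.833473
φₘ = atan2(sin φ₁ + sin φ₂, √((cos φ₁ + Bx)² + By²)) = -20.11673°
λₘ = λ₁ + atan2(By, cos φ₁ + Bx) = 45.72810°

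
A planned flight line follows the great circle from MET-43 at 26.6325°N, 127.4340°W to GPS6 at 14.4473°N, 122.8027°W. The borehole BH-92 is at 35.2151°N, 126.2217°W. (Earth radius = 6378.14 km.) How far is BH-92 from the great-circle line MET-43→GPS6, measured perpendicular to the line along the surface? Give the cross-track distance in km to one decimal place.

436.4 km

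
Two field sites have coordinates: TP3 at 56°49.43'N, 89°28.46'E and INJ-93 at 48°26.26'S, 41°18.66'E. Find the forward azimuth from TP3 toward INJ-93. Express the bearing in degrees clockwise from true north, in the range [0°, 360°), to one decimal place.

212.4°

TP3: φ = +56.82383°, λ = +89.47433°
INJ-93: φ = -48.43767°, λ = +41.31100°
Δλ = -48.1633°
y = sin Δλ · cos φ₂ = -0.494291
x = cos φ₁ sin φ₂ − sin φ₁ cos φ₂ cos Δλ = -0.779828
θ = atan2(y, x) = -147.6316° → 212.3684° (mod 360°)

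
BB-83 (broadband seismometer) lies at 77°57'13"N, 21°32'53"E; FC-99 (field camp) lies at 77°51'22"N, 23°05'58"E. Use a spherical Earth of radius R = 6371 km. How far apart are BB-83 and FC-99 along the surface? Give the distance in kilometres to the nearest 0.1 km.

37.7 km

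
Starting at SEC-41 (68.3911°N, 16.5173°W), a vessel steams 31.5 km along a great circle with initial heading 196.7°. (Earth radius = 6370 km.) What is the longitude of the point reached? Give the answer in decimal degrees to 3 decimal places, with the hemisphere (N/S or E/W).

δ = d/R = 31.5/6370 = 0.004945 rad
φ₂ = arcsin(sin φ₁ cos δ + cos φ₁ sin δ cos θ)
   = arcsin(0.92972·0.99999 + 0.36827·0.00495·-0.95782) = 68.11958°
λ₂ = λ₁ + atan2(sin θ sin δ cos φ₁, cos δ − sin φ₁ sin φ₂) = -16.73577°

16.736°W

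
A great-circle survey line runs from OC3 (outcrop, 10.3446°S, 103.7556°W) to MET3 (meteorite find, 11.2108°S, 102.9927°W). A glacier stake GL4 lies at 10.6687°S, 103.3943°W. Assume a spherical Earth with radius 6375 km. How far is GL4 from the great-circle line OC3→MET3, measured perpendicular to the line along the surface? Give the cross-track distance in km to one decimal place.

6.3 km

δ₁₃ = central angle OC3→GL4 = 0.008393 rad  (haversine)
θ₁₃ = bearing OC3→GL4 = 132.408°,  θ₁₂ = bearing OC3→MET3 = 139.204°
dₓₜ = R·arcsin(sin δ₁₃ · sin(θ₁₃ − θ₁₂)) = 6375·arcsin(0.00839·sin(-6.796°)) = -6.331 km
|dₓₜ| = 6.331 km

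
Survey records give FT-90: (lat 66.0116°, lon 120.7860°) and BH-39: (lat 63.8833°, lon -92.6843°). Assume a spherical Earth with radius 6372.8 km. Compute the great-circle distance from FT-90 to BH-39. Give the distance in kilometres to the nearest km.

5322 km

Δφ = -2.1283°,  Δλ = 146.5297°
a = sin²(Δφ/2) + cos φ₁ cos φ₂ sin²(Δλ/2) = 0.164471
c = 2·arcsin(√a) = 0.835161 rad = 47.8512°
d = R·c = 6372.8 × 0.835161 = 5322.3 km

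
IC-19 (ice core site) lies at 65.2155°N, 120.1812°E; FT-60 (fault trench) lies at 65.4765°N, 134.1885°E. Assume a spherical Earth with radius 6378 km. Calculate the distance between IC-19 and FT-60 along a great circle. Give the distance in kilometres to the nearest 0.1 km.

Δφ = 0.2610°,  Δλ = 14.0073°
a = sin²(Δφ/2) + cos φ₁ cos φ₂ sin²(Δλ/2) = 0.002592
c = 2·arcsin(√a) = 0.101870 rad = 5.8367°
d = R·c = 6378 × 0.101870 = 649.7 km

649.7 km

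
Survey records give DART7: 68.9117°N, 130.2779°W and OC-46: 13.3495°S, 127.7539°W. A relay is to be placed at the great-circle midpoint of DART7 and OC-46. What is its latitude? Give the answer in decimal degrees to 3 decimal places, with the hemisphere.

Bx = cos φ₂ cos Δλ = 0.972036,  By = cos φ₂ sin Δλ = 0.042848
φₘ = atan2(sin φ₁ + sin φ₂, √((cos φ₁ + Bx)² + By²)) = 27.78562°
λₘ = λ₁ + atan2(By, cos φ₁ + Bx) = -128.43522°

27.786°N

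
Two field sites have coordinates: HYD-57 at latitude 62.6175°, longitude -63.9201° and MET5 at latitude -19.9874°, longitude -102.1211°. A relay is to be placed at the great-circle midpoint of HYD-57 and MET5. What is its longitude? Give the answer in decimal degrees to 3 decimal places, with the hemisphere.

89.791°W

Bx = cos φ₂ cos Δλ = 0.738513,  By = cos φ₂ sin Δλ = -0.581173
φₘ = atan2(sin φ₁ + sin φ₂, √((cos φ₁ + Bx)² + By²)) = 22.29559°
λₘ = λ₁ + atan2(By, cos φ₁ + Bx) = -89.79074°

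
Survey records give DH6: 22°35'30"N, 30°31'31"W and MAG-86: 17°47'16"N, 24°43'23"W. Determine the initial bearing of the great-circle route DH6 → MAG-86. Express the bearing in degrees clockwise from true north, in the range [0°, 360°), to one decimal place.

DH6: φ = +22.59167°, λ = -30.52528°
MAG-86: φ = +17.78778°, λ = -24.72306°
Δλ = 5.8022°
y = sin Δλ · cos φ₂ = 0.096262
x = cos φ₁ sin φ₂ − sin φ₁ cos φ₂ cos Δλ = -0.081871
θ = atan2(y, x) = 130.3814° → 130.3814° (mod 360°)

130.4°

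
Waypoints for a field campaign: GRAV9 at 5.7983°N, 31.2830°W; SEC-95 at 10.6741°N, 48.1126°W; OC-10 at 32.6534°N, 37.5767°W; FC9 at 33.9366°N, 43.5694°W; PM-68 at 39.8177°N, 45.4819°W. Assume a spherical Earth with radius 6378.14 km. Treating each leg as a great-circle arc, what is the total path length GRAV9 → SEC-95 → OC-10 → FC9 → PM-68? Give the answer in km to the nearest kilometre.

GRAV9→SEC-95: c = 0.302792 rad, d = 1931.25 km
SEC-95→OC-10: c = 0.419310 rad, d = 2674.42 km
OC-10→FC9: c = 0.090231 rad, d = 575.51 km
FC9→PM-68: c = 0.106053 rad, d = 676.42 km
Total = 1931.25 + 2674.42 + 575.51 + 676.42 = 5857.59 km

5858 km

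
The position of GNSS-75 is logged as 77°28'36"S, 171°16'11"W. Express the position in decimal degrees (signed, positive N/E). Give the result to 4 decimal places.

-77.4767°, -171.2697°

lat: 77.4767° S → -77.4767°
lon: 171.2697° W → -171.2697°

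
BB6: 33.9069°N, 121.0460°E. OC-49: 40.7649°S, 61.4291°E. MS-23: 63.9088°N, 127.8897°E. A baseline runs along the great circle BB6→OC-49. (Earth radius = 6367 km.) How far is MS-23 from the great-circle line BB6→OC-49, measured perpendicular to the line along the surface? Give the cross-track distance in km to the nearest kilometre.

δ₁₃ = central angle BB6→MS-23 = 0.528810 rad  (haversine)
θ₁₃ = bearing BB6→MS-23 = 5.963°,  θ₁₂ = bearing BB6→OC-49 = 220.850°
dₓₜ = R·arcsin(sin δ₁₃ · sin(θ₁₃ − θ₁₂)) = 6367·arcsin(0.50451·sin(-214.887°)) = 1863.759 km
|dₓₜ| = 1863.759 km

1864 km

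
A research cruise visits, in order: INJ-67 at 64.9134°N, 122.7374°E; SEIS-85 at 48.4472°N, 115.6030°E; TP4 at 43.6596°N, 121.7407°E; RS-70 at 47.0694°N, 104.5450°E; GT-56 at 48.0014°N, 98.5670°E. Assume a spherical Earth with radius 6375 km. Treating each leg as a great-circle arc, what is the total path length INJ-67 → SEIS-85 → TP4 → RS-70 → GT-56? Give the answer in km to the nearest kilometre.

4447 km

INJ-67→SEIS-85: c = 0.294974 rad, d = 1880.46 km
SEIS-85→TP4: c = 0.111770 rad, d = 712.53 km
TP4→RS-70: c = 0.218591 rad, d = 1393.52 km
RS-70→GT-56: c = 0.072274 rad, d = 460.75 km
Total = 1880.46 + 712.53 + 1393.52 + 460.75 = 4447.26 km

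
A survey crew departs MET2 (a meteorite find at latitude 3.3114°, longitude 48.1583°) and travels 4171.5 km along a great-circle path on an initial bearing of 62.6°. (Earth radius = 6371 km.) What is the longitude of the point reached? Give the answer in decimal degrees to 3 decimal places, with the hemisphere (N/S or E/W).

83.035°E

δ = d/R = 4171.5/6371 = 0.654764 rad
φ₂ = arcsin(sin φ₁ cos δ + cos φ₁ sin δ cos θ)
   = arcsin(0.05776·0.79319 + 0.99833·0.60897·0.46020) = 19.00179°
λ₂ = λ₁ + atan2(sin θ sin δ cos φ₁, cos δ − sin φ₁ sin φ₂) = 83.03509°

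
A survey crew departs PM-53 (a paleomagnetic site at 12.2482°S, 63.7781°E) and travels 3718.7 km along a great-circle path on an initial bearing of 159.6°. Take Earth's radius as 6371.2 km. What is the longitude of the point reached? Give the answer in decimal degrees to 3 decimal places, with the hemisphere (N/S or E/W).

δ = d/R = 3718.7/6371.2 = 0.583673 rad
φ₂ = arcsin(sin φ₁ cos δ + cos φ₁ sin δ cos θ)
   = arcsin(-0.21215·0.83444 + 0.97724·0.55109·-0.93728) = -42.98421°
λ₂ = λ₁ + atan2(sin θ sin δ cos φ₁, cos δ − sin φ₁ sin φ₂) = 79.00191°

79.002°E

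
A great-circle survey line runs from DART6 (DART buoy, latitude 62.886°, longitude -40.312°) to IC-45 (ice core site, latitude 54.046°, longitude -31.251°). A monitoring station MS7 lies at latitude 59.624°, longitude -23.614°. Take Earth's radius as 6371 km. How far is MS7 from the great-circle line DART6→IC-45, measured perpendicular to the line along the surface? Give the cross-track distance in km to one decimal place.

δ₁₃ = central angle DART6→MS7 = 0.150731 rad  (haversine)
θ₁₃ = bearing DART6→MS7 = 104.628°,  θ₁₂ = bearing DART6→IC-45 = 147.856°
dₓₜ = R·arcsin(sin δ₁₃ · sin(θ₁₃ − θ₁₂)) = 6371·arcsin(0.15016·sin(-43.228°)) = -656.394 km
|dₓₜ| = 656.394 km

656.4 km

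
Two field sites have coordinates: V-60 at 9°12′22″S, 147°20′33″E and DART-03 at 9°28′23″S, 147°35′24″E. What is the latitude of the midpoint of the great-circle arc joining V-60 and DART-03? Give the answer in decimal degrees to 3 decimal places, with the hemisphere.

V-60: φ = -9.20611°, λ = +147.34250°
DART-03: φ = -9.47306°, λ = +147.59000°
Bx = cos φ₂ cos Δλ = 0.986354,  By = cos φ₂ sin Δλ = 0.004261
φₘ = atan2(sin φ₁ + sin φ₂, √((cos φ₁ + Bx)² + By²)) = -9.33960°
λₘ = λ₁ + atan2(By, cos φ₁ + Bx) = 147.46620°

9.340°S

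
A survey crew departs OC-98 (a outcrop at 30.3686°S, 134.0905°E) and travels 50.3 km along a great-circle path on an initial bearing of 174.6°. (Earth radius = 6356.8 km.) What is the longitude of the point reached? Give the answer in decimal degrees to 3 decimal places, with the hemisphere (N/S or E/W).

134.140°E

δ = d/R = 50.3/6356.8 = 0.007913 rad
φ₂ = arcsin(sin φ₁ cos δ + cos φ₁ sin δ cos θ)
   = arcsin(-0.50556·0.99997 + 0.86279·0.00791·-0.99556) = -30.81995°
λ₂ = λ₁ + atan2(sin θ sin δ cos φ₁, cos δ − sin φ₁ sin φ₂) = 134.14018°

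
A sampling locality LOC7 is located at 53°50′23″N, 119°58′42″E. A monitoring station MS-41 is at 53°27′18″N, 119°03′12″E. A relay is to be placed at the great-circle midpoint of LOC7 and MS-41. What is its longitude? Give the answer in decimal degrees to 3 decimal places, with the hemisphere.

LOC7: φ = +53.83972°, λ = +119.97833°
MS-41: φ = +53.45500°, λ = +119.05333°
Bx = cos φ₂ cos Δλ = 0.595376,  By = cos φ₂ sin Δλ = -0.009613
φₘ = atan2(sin φ₁ + sin φ₂, √((cos φ₁ + Bx)² + By²)) = 53.64825°
λₘ = λ₁ + atan2(By, cos φ₁ + Bx) = 119.51372°

119.514°E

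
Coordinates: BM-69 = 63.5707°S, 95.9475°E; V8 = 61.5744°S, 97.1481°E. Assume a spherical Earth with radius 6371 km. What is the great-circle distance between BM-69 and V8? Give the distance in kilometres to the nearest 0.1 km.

230.3 km

Δφ = 1.9963°,  Δλ = 1.2006°
a = sin²(Δφ/2) + cos φ₁ cos φ₂ sin²(Δλ/2) = 0.000327
c = 2·arcsin(√a) = 0.036153 rad = 2.0714°
d = R·c = 6371 × 0.036153 = 230.3 km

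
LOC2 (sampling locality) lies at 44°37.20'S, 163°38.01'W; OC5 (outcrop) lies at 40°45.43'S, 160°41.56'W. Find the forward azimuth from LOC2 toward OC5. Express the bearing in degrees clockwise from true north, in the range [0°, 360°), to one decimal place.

LOC2: φ = -44.62000°, λ = -163.63350°
OC5: φ = -40.75717°, λ = -160.69267°
Δλ = 2.9408°
y = sin Δλ · cos φ₂ = 0.038862
x = cos φ₁ sin φ₂ − sin φ₁ cos φ₂ cos Δλ = 0.066667
θ = atan2(y, x) = 30.2392° → 30.2392° (mod 360°)

30.2°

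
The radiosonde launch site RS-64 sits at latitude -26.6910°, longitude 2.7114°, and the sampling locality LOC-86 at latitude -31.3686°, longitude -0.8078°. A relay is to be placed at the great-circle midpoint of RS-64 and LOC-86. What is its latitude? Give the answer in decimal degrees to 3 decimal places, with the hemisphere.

Bx = cos φ₂ cos Δλ = 0.852226,  By = cos φ₂ sin Δλ = -0.052411
φₘ = atan2(sin φ₁ + sin φ₂, √((cos φ₁ + Bx)² + By²)) = -29.04126°
λₘ = λ₁ + atan2(By, cos φ₁ + Bx) = 0.99170°

29.041°S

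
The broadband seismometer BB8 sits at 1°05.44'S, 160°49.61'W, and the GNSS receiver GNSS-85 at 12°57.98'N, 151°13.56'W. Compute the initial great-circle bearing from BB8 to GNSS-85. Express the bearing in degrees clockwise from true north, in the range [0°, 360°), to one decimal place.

BB8: φ = -1.09067°, λ = -160.82683°
GNSS-85: φ = +12.96633°, λ = -151.22600°
Δλ = 9.6008°
y = sin Δλ · cos φ₂ = 0.162530
x = cos φ₁ sin φ₂ − sin φ₁ cos φ₂ cos Δλ = 0.242627
θ = atan2(y, x) = 33.8172° → 33.8172° (mod 360°)

33.8°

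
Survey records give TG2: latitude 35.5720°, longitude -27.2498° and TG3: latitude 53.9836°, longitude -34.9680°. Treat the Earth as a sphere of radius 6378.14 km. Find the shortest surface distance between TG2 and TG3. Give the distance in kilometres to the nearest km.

Δφ = 18.4116°,  Δλ = -7.7182°
a = sin²(Δφ/2) + cos φ₁ cos φ₂ sin²(Δλ/2) = 0.027760
c = 2·arcsin(√a) = 0.334791 rad = 19.1821°
d = R·c = 6378.14 × 0.334791 = 2135.3 km

2135 km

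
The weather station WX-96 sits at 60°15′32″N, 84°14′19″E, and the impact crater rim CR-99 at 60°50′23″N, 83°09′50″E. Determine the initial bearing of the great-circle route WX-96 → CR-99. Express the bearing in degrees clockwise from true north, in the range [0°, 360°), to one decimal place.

WX-96: φ = +60.25889°, λ = +84.23861°
CR-99: φ = +60.83972°, λ = +83.16389°
Δλ = -1.0747°
y = sin Δλ · cos φ₂ = -0.009139
x = cos φ₁ sin φ₂ − sin φ₁ cos φ₂ cos Δλ = 0.010212
θ = atan2(y, x) = -41.8274° → 318.1726° (mod 360°)

318.2°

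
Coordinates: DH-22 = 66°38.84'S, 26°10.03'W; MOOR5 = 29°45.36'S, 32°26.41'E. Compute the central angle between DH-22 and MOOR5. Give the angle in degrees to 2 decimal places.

DH-22: φ = -66.64733°, λ = -26.16717°
MOOR5: φ = -29.75600°, λ = +32.44017°
Δφ = 36.8913°,  Δλ = 58.6073°
a = sin²(Δφ/2) + cos φ₁ cos φ₂ sin²(Δλ/2) = 0.182547
c = 2·arcsin(√a) = 0.882910 rad = 50.5870°

50.59°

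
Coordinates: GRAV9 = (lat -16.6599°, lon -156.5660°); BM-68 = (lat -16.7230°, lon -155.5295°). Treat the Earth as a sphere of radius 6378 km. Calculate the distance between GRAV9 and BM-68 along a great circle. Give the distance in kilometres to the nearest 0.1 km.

Δφ = -0.0631°,  Δλ = 1.0365°
a = sin²(Δφ/2) + cos φ₁ cos φ₂ sin²(Δλ/2) = 0.000075
c = 2·arcsin(√a) = 0.017363 rad = 0.9948°
d = R·c = 6378 × 0.017363 = 110.7 km

110.7 km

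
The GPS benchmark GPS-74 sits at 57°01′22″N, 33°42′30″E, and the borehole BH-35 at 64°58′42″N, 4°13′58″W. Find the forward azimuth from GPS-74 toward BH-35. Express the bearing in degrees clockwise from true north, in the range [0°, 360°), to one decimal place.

GPS-74: φ = +57.02278°, λ = +33.70833°
BH-35: φ = +64.97833°, λ = -4.23278°
Δλ = -37.9411°
y = sin Δλ · cos φ₂ = -0.260058
x = cos φ₁ sin φ₂ − sin φ₁ cos φ₂ cos Δλ = 0.213398
θ = atan2(y, x) = -50.6285° → 309.3715° (mod 360°)

309.4°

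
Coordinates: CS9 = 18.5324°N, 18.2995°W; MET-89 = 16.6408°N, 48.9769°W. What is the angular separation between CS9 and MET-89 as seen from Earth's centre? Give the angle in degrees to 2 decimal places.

Δφ = -1.8916°,  Δλ = -30.6774°
a = sin²(Δφ/2) + cos φ₁ cos φ₂ sin²(Δλ/2) = 0.063839
c = 2·arcsin(√a) = 0.510863 rad = 29.2703°

29.27°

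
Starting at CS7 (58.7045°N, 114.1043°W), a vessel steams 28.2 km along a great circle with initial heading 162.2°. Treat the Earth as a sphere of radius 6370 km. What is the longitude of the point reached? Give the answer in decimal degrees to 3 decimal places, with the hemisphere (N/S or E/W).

δ = d/R = 28.2/6370 = 0.004427 rad
φ₂ = arcsin(sin φ₁ cos δ + cos φ₁ sin δ cos θ)
   = arcsin(0.85450·0.99999 + 0.51945·0.00443·-0.95213) = 58.46291°
λ₂ = λ₁ + atan2(sin θ sin δ cos φ₁, cos δ − sin φ₁ sin φ₂) = -113.95606°

113.956°W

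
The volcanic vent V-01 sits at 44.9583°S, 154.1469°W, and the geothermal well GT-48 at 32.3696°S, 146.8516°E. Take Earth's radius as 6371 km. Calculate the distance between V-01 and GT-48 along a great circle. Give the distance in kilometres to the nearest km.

Δφ = 12.5887°,  Δλ = -59.0015°
a = sin²(Δφ/2) + cos φ₁ cos φ₂ sin²(Δλ/2) = 0.156949
c = 2·arcsin(√a) = 0.814680 rad = 46.6777°
d = R·c = 6371 × 0.814680 = 5190.3 km

5190 km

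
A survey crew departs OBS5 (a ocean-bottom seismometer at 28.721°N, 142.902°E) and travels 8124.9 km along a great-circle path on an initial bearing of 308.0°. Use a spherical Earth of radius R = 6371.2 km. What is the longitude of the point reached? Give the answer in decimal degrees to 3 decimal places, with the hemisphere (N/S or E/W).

50.805°E

δ = d/R = 8124.9/6371.2 = 1.275254 rad
φ₂ = arcsin(sin φ₁ cos δ + cos φ₁ sin δ cos θ)
   = arcsin(0.48054·0.29126 + 0.87697·0.95664·0.61566) = 41.03129°
λ₂ = λ₁ + atan2(sin θ sin δ cos φ₁, cos δ − sin φ₁ sin φ₂) = 50.80512°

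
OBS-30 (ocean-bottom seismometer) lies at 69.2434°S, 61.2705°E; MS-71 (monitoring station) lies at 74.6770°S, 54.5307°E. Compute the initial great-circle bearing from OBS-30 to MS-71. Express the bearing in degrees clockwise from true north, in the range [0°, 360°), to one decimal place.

197.8°

Δλ = -6.7398°
y = sin Δλ · cos φ₂ = -0.031014
x = cos φ₁ sin φ₂ − sin φ₁ cos φ₂ cos Δλ = -0.096400
θ = atan2(y, x) = -162.1660° → 197.8340° (mod 360°)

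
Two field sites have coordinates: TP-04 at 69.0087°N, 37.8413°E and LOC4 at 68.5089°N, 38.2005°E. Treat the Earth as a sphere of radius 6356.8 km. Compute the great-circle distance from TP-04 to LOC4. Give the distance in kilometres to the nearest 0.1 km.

Δφ = -0.4998°,  Δλ = 0.3592°
a = sin²(Δφ/2) + cos φ₁ cos φ₂ sin²(Δλ/2) = 0.000020
c = 2·arcsin(√a) = 0.009014 rad = 0.5165°
d = R·c = 6356.8 × 0.009014 = 57.3 km

57.3 km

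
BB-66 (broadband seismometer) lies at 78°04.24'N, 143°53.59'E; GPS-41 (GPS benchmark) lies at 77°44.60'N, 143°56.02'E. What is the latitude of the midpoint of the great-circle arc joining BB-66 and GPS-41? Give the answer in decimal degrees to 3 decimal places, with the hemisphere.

77.907°N

BB-66: φ = +78.07067°, λ = +143.89317°
GPS-41: φ = +77.74333°, λ = +143.93367°
Bx = cos φ₂ cos Δλ = 0.212291,  By = cos φ₂ sin Δλ = 0.000150
φₘ = atan2(sin φ₁ + sin φ₂, √((cos φ₁ + Bx)² + By²)) = 77.90700°
λₘ = λ₁ + atan2(By, cos φ₁ + Bx) = 143.91369°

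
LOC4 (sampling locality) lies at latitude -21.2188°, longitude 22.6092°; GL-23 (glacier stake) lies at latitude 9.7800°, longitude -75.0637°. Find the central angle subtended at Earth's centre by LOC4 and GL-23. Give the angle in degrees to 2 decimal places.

Δφ = 30.9988°,  Δλ = -97.6729°
a = sin²(Δφ/2) + cos φ₁ cos φ₂ sin²(Δλ/2) = 0.592068
c = 2·arcsin(√a) = 1.755989 rad = 100.6108°

100.61°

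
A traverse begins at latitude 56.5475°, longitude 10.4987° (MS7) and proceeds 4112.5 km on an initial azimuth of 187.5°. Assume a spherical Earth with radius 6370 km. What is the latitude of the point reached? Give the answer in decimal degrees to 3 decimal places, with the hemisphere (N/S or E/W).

δ = d/R = 4112.5/6370 = 0.645604 rad
φ₂ = arcsin(sin φ₁ cos δ + cos φ₁ sin δ cos θ)
   = arcsin(0.83434·0.79874 + 0.55125·0.60168·-0.99144) = 19.72972°
λ₂ = λ₁ + atan2(sin θ sin δ cos φ₁, cos δ − sin φ₁ sin φ₂) = 5.71277°

19.730°N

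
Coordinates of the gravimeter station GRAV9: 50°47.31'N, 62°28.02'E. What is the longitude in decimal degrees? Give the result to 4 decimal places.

62.4670°E

62° + 28.02′/60 = 62 + 0.46700 = 62.4670°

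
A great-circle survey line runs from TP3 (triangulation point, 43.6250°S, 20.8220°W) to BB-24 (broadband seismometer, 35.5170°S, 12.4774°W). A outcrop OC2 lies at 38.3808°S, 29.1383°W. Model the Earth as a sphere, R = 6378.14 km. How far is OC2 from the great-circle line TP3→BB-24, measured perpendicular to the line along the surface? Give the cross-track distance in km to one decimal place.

907.3 km

δ₁₃ = central angle TP3→OC2 = 0.142618 rad  (haversine)
θ₁₃ = bearing TP3→OC2 = 307.088°,  θ₁₂ = bearing TP3→BB-24 = 41.166°
dₓₜ = R·arcsin(sin δ₁₃ · sin(θ₁₃ − θ₁₂)) = 6378.14·arcsin(0.14213·sin(265.922°)) = -907.317 km
|dₓₜ| = 907.317 km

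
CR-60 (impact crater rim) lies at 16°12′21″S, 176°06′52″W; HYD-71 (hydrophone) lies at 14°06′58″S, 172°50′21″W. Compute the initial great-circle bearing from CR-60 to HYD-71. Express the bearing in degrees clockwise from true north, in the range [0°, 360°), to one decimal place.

57.0°

CR-60: φ = -16.20583°, λ = -176.11444°
HYD-71: φ = -14.11611°, λ = -172.83917°
Δλ = 3.2753°
y = sin Δλ · cos φ₂ = 0.055408
x = cos φ₁ sin φ₂ − sin φ₁ cos φ₂ cos Δλ = 0.036022
θ = atan2(y, x) = 56.9710° → 56.9710° (mod 360°)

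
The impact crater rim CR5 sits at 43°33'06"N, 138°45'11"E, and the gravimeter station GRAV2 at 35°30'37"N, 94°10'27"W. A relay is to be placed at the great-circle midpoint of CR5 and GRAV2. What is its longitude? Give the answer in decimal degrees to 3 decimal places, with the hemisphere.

CR5: φ = +43.55167°, λ = +138.75306°
GRAV2: φ = +35.51028°, λ = -94.17417°
Bx = cos φ₂ cos Δλ = -0.490710,  By = cos φ₂ sin Δλ = 0.649476
φₘ = atan2(sin φ₁ + sin φ₂, √((cos φ₁ + Bx)² + By²)) = 61.46926°
λₘ = λ₁ + atan2(By, cos φ₁ + Bx) = -151.06398°

151.064°W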